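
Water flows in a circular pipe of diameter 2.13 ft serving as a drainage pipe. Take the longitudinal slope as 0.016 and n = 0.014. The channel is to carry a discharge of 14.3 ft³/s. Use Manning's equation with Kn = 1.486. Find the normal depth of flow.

y_n = 1.01 ft

Manning's equation rearranged: A R^(2/3) = nQ / (1.486·√S) = 0.014 × 14.3 / (1.486 × √0.016) = 1.065.
Trying y = 1.17 ft: A R^(2/3) = 1.368 — too large.
Trying y = 1.01 ft: A R^(2/3) = 1.069 — ≈ 1.065.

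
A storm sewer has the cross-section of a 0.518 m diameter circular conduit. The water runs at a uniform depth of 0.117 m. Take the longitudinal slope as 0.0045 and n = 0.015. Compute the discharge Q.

Q = 0.027 m³/s

For a circular section of diameter D = 0.518 m at depth y = 0.117 m, the central angle is θ = 2 arccos(1 − 2y/D) = 1.981 rad. Then A = (D²/8)(θ − sin θ) = 0.03569 m² and P = Dθ/2 = 0.5131 m.
Hydraulic radius R = A/P = 0.03569/0.5131 = 0.06955 m.
Manning's equation: Q = (1/n) A R^(2/3) S^(1/2) = (1/0.015) × 0.03569 × 0.06955^(2/3) × 0.0045^(1/2) = 0.027 m³/s.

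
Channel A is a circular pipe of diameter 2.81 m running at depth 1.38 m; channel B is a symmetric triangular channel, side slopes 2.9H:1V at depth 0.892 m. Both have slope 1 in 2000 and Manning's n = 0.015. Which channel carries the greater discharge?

channel A

Channel A: For a circular section of diameter D = 2.81 m at depth y = 1.38 m, the central angle is θ = 2 arccos(1 − 2y/D) = 3.106 rad. Then A = (D²/8)(θ − sin θ) = 3.031 m² and P = Dθ/2 = 4.364 m. Hydraulic radius R = A/P = 3.031/4.364 = 0.6945 m. Q_A = (1/0.015)·3.031·0.6945^(2/3)·√0.0005 = 3.543 m³/s.
Channel B: For a triangular section with side slope z = 2.9: A = zy² = 2.9×0.892² = 2.307 m²; P = 2y√(1+z²) = 2×0.892×3.068 = 5.473 m. Hydraulic radius R = A/P = 2.307/5.473 = 0.4216 m. Q_B = (1/0.015)·2.307·0.4216^(2/3)·√0.0005 = 1.934 m³/s.
Q_A = 3.543 m³/s vs Q_B = 1.934 m³/s, so channel A carries more.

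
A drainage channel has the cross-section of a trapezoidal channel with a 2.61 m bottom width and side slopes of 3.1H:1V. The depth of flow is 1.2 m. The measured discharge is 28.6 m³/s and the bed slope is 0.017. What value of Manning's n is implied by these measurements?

n = 0.028

With bottom width b = 2.61 m and side slope z = 3.1: A = (b + zy)y = (2.61 + 3.1×1.2)×1.2 = 7.596 m²; P = b + 2y√(1+z²) = 2.61 + 2×1.2×3.257 = 10.43 m.
Hydraulic radius R = A/P = 7.596/10.43 = 0.7285 m.
Rearranging Manning's equation: n = (1/Q) A R^(2/3) S^(1/2) = (1/28.6) × 7.596 × 0.7285^(2/3) × √0.017 = 0.028.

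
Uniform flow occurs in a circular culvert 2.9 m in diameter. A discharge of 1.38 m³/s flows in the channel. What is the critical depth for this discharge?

At critical depth, Q² T / (g A³) = 1, i.e. A³/T = Q²/g = 1.38²/9.81 = 0.1941.
Try y = 0.538 m: A³/T = 0.267 — high.
Try y = 0.369 m: A³/T = 0.06052 — low.
Try y = 0.496 m: A³/T = 0.194 — matches.

y_c = 0.496 m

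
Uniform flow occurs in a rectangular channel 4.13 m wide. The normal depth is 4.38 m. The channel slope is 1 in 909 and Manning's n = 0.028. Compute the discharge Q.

Flow area A = b·y = 4.13 × 4.38 = 18.09 m². Wetted perimeter P = b + 2y = 4.13 + 2×4.38 = 12.89 m.
Hydraulic radius R = A/P = 18.09/12.89 = 1.403 m.
Manning's equation: Q = (1/n) A R^(2/3) S^(1/2) = (1/0.028) × 18.09 × 1.403^(2/3) × 0.0011^(1/2) = 26.9 m³/s.

Q = 26.9 m³/s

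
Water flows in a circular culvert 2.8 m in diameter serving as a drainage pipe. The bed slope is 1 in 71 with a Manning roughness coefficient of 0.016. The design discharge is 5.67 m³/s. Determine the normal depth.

Manning's equation rearranged: A R^(2/3) = nQ / (1·√S) = 0.016 × 5.67 / (√0.01408) = 0.7644.
Try y = 0.582 m: A R^(2/3) = 0.4596 — short.
Try y = 0.813 m: A R^(2/3) = 0.8922 — over.
Try y = 0.751 m: A R^(2/3) = 0.764 — ≈ 0.7644.

y_n = 0.751 m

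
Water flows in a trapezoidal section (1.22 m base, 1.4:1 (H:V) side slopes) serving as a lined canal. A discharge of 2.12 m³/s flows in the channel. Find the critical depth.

At critical depth, Q² T / (g A³) = 1, i.e. A³/T = Q²/g = 2.12²/9.81 = 0.4581.
Trying y = 0.373 m: A³/T = 0.1212 — short.
Trying y = 0.544 m: A³/T = 0.4567 — ≈ 0.4581.

y_c = 0.544 m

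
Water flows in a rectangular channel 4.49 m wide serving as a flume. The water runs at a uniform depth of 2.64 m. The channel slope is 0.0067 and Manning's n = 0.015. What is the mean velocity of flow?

V = 6.21 m/s

Flow area A = b·y = 4.49 × 2.64 = 11.85 m². Wetted perimeter P = b + 2y = 4.49 + 2×2.64 = 9.77 m.
Hydraulic radius R = A/P = 11.85/9.77 = 1.213 m.
From Manning's equation, V = (1/n) R^(2/3) S^(1/2) = (1/0.015) × 1.213^(2/3) × 0.0067^(1/2) = 6.21 m/s.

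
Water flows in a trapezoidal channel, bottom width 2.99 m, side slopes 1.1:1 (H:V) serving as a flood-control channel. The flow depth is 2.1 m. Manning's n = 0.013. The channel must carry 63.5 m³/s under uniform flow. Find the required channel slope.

S = 0.00429

With bottom width b = 2.99 m and side slope z = 1.1: A = (b + zy)y = (2.99 + 1.1×2.1)×2.1 = 11.13 m²; P = b + 2y√(1+z²) = 2.99 + 2×2.1×1.487 = 9.234 m.
Hydraulic radius R = A/P = 11.13/9.234 = 1.205 m.
From Manning's equation, S = [nQ / (1 A R^(2/3))]² = [0.013 × 63.5 / (1 × 11.13 × 1.205^(2/3))]² = 0.00429.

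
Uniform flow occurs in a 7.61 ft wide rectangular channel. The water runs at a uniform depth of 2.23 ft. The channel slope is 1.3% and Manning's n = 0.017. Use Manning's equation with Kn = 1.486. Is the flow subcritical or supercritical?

Flow area A = b·y = 7.61 × 2.23 = 16.97 ft². Wetted perimeter P = b + 2y = 7.61 + 2×2.23 = 12.07 ft.
Hydraulic radius R = A/P = 16.97/12.07 = 1.406 ft.
V = (1.486/n) R^(2/3) √S = (1.486/0.017) × 1.406^(2/3) × √0.013 = 12.51 ft/s. Hydraulic depth D_h = A/T = 16.97/7.61 = 2.23 ft.
Froude number Fr = V/√(g·D_h) = 12.51/√(32.2×2.23) = 1.48, which is greater than 1, so the flow is supercritical.

supercritical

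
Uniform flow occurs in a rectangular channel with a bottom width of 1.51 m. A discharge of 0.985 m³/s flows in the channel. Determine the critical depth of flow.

y_c = 0.351 m

For a rectangular channel, critical depth y_c = (q²/g)^(1/3) where q = Q/b = 0.985/1.51 = 0.6523 m²/s.
So y_c = (0.6523²/9.81)^(1/3) = 0.351 m.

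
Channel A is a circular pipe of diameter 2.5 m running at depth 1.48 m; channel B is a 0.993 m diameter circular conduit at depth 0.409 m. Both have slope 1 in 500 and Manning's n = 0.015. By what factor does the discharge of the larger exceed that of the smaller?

Channel A: For a circular section of diameter D = 2.5 m at depth y = 1.48 m, the central angle is θ = 2 arccos(1 − 2y/D) = 3.512 rad. Then A = (D²/8)(θ − sin θ) = 3.026 m² and P = Dθ/2 = 4.39 m. Hydraulic radius R = A/P = 3.026/4.39 = 0.6894 m. Q_A = (1/0.015)·3.026·0.6894^(2/3)·√0.002 = 7.041 m³/s.
Channel B: For a circular section of diameter D = 0.993 m at depth y = 0.409 m, the central angle is θ = 2 arccos(1 − 2y/D) = 2.787 rad. Then A = (D²/8)(θ − sin θ) = 0.3008 m² and P = Dθ/2 = 1.384 m. Hydraulic radius R = A/P = 0.3008/1.384 = 0.2173 m. Q_B = (1/0.015)·0.3008·0.2173^(2/3)·√0.002 = 0.3242 m³/s.
The larger discharge is 7.041 m³/s and the smaller is 0.3242 m³/s; the ratio is 21.7.

21.7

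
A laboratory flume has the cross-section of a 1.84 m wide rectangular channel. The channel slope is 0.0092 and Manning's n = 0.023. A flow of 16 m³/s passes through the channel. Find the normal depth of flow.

Manning's equation rearranged: A R^(2/3) = nQ / (1·√S) = 0.023 × 16 / (√0.0092) = 3.837.
At y = 1.89 m: A R^(2/3) = 2.525 — low.
At y = 3.43 m: A R^(2/3) = 5.095 — high.
At y = 2.68 m: A R^(2/3) = 3.831 — close enough.

y_n = 2.68 m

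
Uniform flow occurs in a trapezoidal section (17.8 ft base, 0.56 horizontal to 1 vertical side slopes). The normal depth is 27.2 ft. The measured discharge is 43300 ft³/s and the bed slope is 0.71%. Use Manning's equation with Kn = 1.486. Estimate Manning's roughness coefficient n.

n = 0.013

With bottom width b = 17.8 ft and side slope z = 0.56: A = (b + zy)y = (17.8 + 0.56×27.2)×27.2 = 898.5 ft²; P = b + 2y√(1+z²) = 17.8 + 2×27.2×1.146 = 80.15 ft.
Hydraulic radius R = A/P = 898.5/80.15 = 11.21 ft.
Rearranging Manning's equation: n = (1.486/Q) A R^(2/3) S^(1/2) = (1.486/43300) × 898.5 × 11.21^(2/3) × √0.0071 = 0.013.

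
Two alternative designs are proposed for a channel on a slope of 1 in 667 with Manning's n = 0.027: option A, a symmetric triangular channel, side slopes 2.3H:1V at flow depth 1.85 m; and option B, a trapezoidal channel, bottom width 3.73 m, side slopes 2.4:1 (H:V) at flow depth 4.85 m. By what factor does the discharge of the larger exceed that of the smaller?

19.9

Channel A: For a triangular section with side slope z = 2.3: A = zy² = 2.3×1.85² = 7.872 m²; P = 2y√(1+z²) = 2×1.85×2.508 = 9.28 m. Hydraulic radius R = A/P = 7.872/9.28 = 0.8483 m. Q_A = (1/0.027)·7.872·0.8483^(2/3)·√0.001499 = 10.12 m³/s.
Channel B: With bottom width b = 3.73 m and side slope z = 2.4: A = (b + zy)y = (3.73 + 2.4×4.85)×4.85 = 74.54 m²; P = b + 2y√(1+z²) = 3.73 + 2×4.85×2.6 = 28.95 m. Hydraulic radius R = A/P = 74.54/28.95 = 2.575 m. Q_B = (1/0.027)·74.54·2.575^(2/3)·√0.001499 = 200.8 m³/s.
The larger discharge is 200.8 m³/s and the smaller is 10.12 m³/s; the ratio is 19.9.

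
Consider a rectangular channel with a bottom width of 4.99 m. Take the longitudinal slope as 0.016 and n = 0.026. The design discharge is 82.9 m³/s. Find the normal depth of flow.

y_n = 2.83 m

Manning's equation rearranged: A R^(2/3) = nQ / (1·√S) = 0.026 × 82.9 / (√0.016) = 17.04.
At y = 2.37 m: A R^(2/3) = 13.47 — too small.
At y = 2.83 m: A R^(2/3) = 17.04 — ≈ 17.04.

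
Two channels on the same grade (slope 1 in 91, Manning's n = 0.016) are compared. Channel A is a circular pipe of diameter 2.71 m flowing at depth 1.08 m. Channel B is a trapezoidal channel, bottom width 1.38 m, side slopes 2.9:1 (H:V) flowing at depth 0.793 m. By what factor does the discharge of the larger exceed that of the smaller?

1.18

Channel A: For a circular section of diameter D = 2.71 m at depth y = 1.08 m, the central angle is θ = 2 arccos(1 − 2y/D) = 2.733 rad. Then A = (D²/8)(θ − sin θ) = 2.144 m² and P = Dθ/2 = 3.703 m. Hydraulic radius R = A/P = 2.144/3.703 = 0.579 m. Q_A = (1/0.016)·2.144·0.579^(2/3)·√0.01099 = 9.757 m³/s.
Channel B: With bottom width b = 1.38 m and side slope z = 2.9: A = (b + zy)y = (1.38 + 2.9×0.793)×0.793 = 2.918 m²; P = b + 2y√(1+z²) = 1.38 + 2×0.793×3.068 = 6.245 m. Hydraulic radius R = A/P = 2.918/6.245 = 0.4672 m. Q_B = (1/0.016)·2.918·0.4672^(2/3)·√0.01099 = 11.51 m³/s.
The larger discharge is 11.51 m³/s and the smaller is 9.757 m³/s; the ratio is 1.18.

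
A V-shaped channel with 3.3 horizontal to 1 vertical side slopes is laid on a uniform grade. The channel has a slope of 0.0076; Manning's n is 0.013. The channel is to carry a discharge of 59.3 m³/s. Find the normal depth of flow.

Manning's equation rearranged: A R^(2/3) = nQ / (1·√S) = 0.013 × 59.3 / (√0.0076) = 8.843.
Try y = 1.5 m: A R^(2/3) = 5.952 — low.
Try y = 2.22 m: A R^(2/3) = 16.93 — high.
Try y = 1.74 m: A R^(2/3) = 8.842 — ≈ 8.843.

y_n = 1.74 m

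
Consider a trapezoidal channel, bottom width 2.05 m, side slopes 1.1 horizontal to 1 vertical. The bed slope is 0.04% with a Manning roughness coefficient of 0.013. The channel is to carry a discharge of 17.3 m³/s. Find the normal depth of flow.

Manning's equation rearranged: A R^(2/3) = nQ / (1·√S) = 0.013 × 17.3 / (√0.0004) = 11.24.
Try y = 1.53 m: A R^(2/3) = 5.187 — low.
Try y = 2.25 m: A R^(2/3) = 11.27 — ≈ 11.24.

y_n = 2.25 m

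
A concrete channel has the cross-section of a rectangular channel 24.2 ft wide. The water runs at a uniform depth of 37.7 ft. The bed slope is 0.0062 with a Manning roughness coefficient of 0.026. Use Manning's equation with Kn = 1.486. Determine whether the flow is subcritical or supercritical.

Flow area A = b·y = 24.2 × 37.7 = 912.3 ft². Wetted perimeter P = b + 2y = 24.2 + 2×37.7 = 99.6 ft.
Hydraulic radius R = A/P = 912.3/99.6 = 9.16 ft.
V = (1.486/n) R^(2/3) √S = (1.486/0.026) × 9.16^(2/3) × √0.0062 = 19.7 ft/s. Hydraulic depth D_h = A/T = 912.3/24.2 = 37.7 ft.
Froude number Fr = V/√(g·D_h) = 19.7/√(32.2×37.7) = 0.565, which is less than 1, so the flow is subcritical.

subcritical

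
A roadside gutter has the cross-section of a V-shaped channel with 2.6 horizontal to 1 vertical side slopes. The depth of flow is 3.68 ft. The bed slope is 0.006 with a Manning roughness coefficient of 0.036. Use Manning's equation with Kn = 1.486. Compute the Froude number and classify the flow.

subcritical

For a triangular section with side slope z = 2.6: A = zy² = 2.6×3.68² = 35.21 ft²; P = 2y√(1+z²) = 2×3.68×2.786 = 20.5 ft.
Hydraulic radius R = A/P = 35.21/20.5 = 1.717 ft.
V = (1.486/n) R^(2/3) √S = (1.486/0.036) × 1.717^(2/3) × √0.006 = 4.585 ft/s. Hydraulic depth D_h = A/T = 35.21/19.14 = 1.84 ft.
Froude number Fr = V/√(g·D_h) = 4.585/√(32.2×1.84) = 0.596, which is less than 1, so the flow is subcritical.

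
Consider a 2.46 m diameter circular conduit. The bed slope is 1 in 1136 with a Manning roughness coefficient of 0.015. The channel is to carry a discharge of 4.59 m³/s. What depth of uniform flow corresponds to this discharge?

Manning's equation rearranged: A R^(2/3) = nQ / (1·√S) = 0.015 × 4.59 / (√0.0008803) = 2.321.
Trying y = 1.65 m: A R^(2/3) = 2.717 — over.
Trying y = 1.24 m: A R^(2/3) = 1.742 — short.
Trying y = 1.48 m: A R^(2/3) = 2.319 — ≈ 2.321.

y_n = 1.48 m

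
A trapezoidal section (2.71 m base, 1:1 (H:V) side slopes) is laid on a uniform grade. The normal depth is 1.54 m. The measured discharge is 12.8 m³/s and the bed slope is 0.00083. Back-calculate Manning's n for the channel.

n = 0.014

With bottom width b = 2.71 m and side slope z = 1: A = (b + zy)y = (2.71 + 1×1.54)×1.54 = 6.545 m²; P = b + 2y√(1+z²) = 2.71 + 2×1.54×1.414 = 7.066 m.
Hydraulic radius R = A/P = 6.545/7.066 = 0.9263 m.
Rearranging Manning's equation: n = (1/Q) A R^(2/3) S^(1/2) = (1/12.8) × 6.545 × 0.9263^(2/3) × √0.00083 = 0.014.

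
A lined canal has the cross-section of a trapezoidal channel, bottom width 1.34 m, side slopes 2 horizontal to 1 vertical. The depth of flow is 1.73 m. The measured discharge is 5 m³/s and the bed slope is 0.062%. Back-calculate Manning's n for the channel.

With bottom width b = 1.34 m and side slope z = 2: A = (b + zy)y = (1.34 + 2×1.73)×1.73 = 8.304 m²; P = b + 2y√(1+z²) = 1.34 + 2×1.73×2.236 = 9.077 m.
Hydraulic radius R = A/P = 8.304/9.077 = 0.9149 m.
Rearranging Manning's equation: n = (1/Q) A R^(2/3) S^(1/2) = (1/5) × 8.304 × 0.9149^(2/3) × √0.00062 = 0.039.

n = 0.039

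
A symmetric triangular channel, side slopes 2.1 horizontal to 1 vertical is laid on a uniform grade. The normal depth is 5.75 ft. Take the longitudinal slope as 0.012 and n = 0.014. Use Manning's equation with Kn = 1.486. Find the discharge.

Q = 1520 ft³/s

For a triangular section with side slope z = 2.1: A = zy² = 2.1×5.75² = 69.43 ft²; P = 2y√(1+z²) = 2×5.75×2.326 = 26.75 ft.
Hydraulic radius R = A/P = 69.43/26.75 = 2.596 ft.
Manning's equation: Q = (1.486/n) A R^(2/3) S^(1/2) = (1.486/0.014) × 69.43 × 2.596^(2/3) × 0.012^(1/2) = 1520 ft³/s.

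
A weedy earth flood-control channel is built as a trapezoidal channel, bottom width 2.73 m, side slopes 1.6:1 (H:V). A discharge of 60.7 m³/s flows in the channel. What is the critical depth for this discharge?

At critical depth, Q² T / (g A³) = 1, i.e. A³/T = Q²/g = 60.7²/9.81 = 375.6.
Try y = 1.93 m: A³/T = 159 — low.
Try y = 2.73 m: A³/T = 634.6 — high.
Try y = 2.4 m: A³/T = 376.6 — matches.

y_c = 2.4 m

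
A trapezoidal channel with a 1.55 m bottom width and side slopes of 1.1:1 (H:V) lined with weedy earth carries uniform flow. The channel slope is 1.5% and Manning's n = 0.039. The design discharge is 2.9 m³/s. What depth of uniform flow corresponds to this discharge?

Manning's equation rearranged: A R^(2/3) = nQ / (1·√S) = 0.039 × 2.9 / (√0.015) = 0.9235.
At y = 0.477 m: A R^(2/3) = 0.4758 — low.
At y = 0.689 m: A R^(2/3) = 0.9225 — matches.

y_n = 0.689 m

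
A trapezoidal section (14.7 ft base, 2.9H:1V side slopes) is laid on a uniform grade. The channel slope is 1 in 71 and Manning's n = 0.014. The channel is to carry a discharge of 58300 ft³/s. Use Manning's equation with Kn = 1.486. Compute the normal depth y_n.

y_n = 16.8 ft

Manning's equation rearranged: A R^(2/3) = nQ / (1.486·√S) = 0.014 × 58300 / (1.486 × √0.01408) = 4628.
Trying y = 13.2 ft: A R^(2/3) = 2634 — too small.
Trying y = 19.6 ft: A R^(2/3) = 6677 — too large.
Trying y = 16.8 ft: A R^(2/3) = 4626 — ≈ 4628.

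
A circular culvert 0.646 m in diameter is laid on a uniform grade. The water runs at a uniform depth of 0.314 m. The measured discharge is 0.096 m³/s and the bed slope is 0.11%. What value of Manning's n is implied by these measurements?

For a circular section of diameter D = 0.646 m at depth y = 0.314 m, the central angle is θ = 2 arccos(1 − 2y/D) = 3.086 rad. Then A = (D²/8)(θ − sin θ) = 0.1581 m² and P = Dθ/2 = 0.9967 m.
Hydraulic radius R = A/P = 0.1581/0.9967 = 0.1586 m.
Rearranging Manning's equation: n = (1/Q) A R^(2/3) S^(1/2) = (1/0.096) × 0.1581 × 0.1586^(2/3) × √0.0011 = 0.016.

n = 0.016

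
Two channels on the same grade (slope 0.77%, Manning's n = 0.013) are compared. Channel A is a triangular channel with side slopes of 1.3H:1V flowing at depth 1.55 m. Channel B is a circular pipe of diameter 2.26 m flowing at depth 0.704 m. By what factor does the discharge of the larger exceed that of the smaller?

Channel A: For a triangular section with side slope z = 1.3: A = zy² = 1.3×1.55² = 3.123 m²; P = 2y√(1+z²) = 2×1.55×1.64 = 5.084 m. Hydraulic radius R = A/P = 3.123/5.084 = 0.6143 m. Q_A = (1/0.013)·3.123·0.6143^(2/3)·√0.0077 = 15.23 m³/s.
Channel B: For a circular section of diameter D = 2.26 m at depth y = 0.704 m, the central angle is θ = 2 arccos(1 − 2y/D) = 2.369 rad. Then A = (D²/8)(θ − sin θ) = 1.066 m² and P = Dθ/2 = 2.676 m. Hydraulic radius R = A/P = 1.066/2.676 = 0.3984 m. Q_B = (1/0.013)·1.066·0.3984^(2/3)·√0.0077 = 3.897 m³/s.
The larger discharge is 15.23 m³/s and the smaller is 3.897 m³/s; the ratio is 3.91.

3.91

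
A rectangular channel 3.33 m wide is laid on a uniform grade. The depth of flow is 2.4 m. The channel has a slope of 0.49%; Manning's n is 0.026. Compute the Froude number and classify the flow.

subcritical

Flow area A = b·y = 3.33 × 2.4 = 7.992 m². Wetted perimeter P = b + 2y = 3.33 + 2×2.4 = 8.13 m.
Hydraulic radius R = A/P = 7.992/8.13 = 0.983 m.
V = (1/n) R^(2/3) √S = (1/0.026) × 0.983^(2/3) × √0.0049 = 2.662 m/s. Hydraulic depth D_h = A/T = 7.992/3.33 = 2.4 m.
Froude number Fr = V/√(g·D_h) = 2.662/√(9.81×2.4) = 0.549, which is less than 1, so the flow is subcritical.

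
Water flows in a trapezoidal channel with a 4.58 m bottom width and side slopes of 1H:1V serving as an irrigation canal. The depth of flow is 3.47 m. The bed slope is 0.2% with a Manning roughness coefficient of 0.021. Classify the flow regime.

subcritical

With bottom width b = 4.58 m and side slope z = 1: A = (b + zy)y = (4.58 + 1×3.47)×3.47 = 27.93 m²; P = b + 2y√(1+z²) = 4.58 + 2×3.47×1.414 = 14.39 m.
Hydraulic radius R = A/P = 27.93/14.39 = 1.941 m.
V = (1/n) R^(2/3) √S = (1/0.021) × 1.941^(2/3) × √0.002 = 3.313 m/s. Hydraulic depth D_h = A/T = 27.93/11.52 = 2.425 m.
Froude number Fr = V/√(g·D_h) = 3.313/√(9.81×2.425) = 0.679, which is less than 1, so the flow is subcritical.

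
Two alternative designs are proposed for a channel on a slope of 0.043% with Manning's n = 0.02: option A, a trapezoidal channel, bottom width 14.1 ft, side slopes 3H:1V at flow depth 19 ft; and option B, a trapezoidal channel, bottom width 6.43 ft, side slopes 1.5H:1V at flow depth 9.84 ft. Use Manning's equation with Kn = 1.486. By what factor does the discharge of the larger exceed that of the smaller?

10.4

Channel A: With bottom width b = 14.1 ft and side slope z = 3: A = (b + zy)y = (14.1 + 3×19)×19 = 1351 ft²; P = b + 2y√(1+z²) = 14.1 + 2×19×3.162 = 134.3 ft. Hydraulic radius R = A/P = 1351/134.3 = 10.06 ft. Q_A = (1.486/0.02)·1351·10.06^(2/3)·√0.00043 = 9700 ft³/s.
Channel B: With bottom width b = 6.43 ft and side slope z = 1.5: A = (b + zy)y = (6.43 + 1.5×9.84)×9.84 = 208.5 ft²; P = b + 2y√(1+z²) = 6.43 + 2×9.84×1.803 = 41.91 ft. Hydraulic radius R = A/P = 208.5/41.91 = 4.975 ft. Q_B = (1.486/0.02)·208.5·4.975^(2/3)·√0.00043 = 936.3 ft³/s.
The larger discharge is 9700 ft³/s and the smaller is 936.3 ft³/s; the ratio is 10.4.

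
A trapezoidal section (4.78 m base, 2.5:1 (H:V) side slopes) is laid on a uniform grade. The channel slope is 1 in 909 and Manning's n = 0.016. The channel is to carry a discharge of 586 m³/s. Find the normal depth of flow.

Manning's equation rearranged: A R^(2/3) = nQ / (1·√S) = 0.016 × 586 / (√0.0011) = 282.7.
Try y = 4.46 m: A R^(2/3) = 129.7 — short.
Try y = 6.24 m: A R^(2/3) = 282.6 — close enough.

y_n = 6.24 m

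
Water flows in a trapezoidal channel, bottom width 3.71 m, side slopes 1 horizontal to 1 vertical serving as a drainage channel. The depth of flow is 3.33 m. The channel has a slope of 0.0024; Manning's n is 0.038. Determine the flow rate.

With bottom width b = 3.71 m and side slope z = 1: A = (b + zy)y = (3.71 + 1×3.33)×3.33 = 23.44 m²; P = b + 2y√(1+z²) = 3.71 + 2×3.33×1.414 = 13.13 m.
Hydraulic radius R = A/P = 23.44/13.13 = 1.786 m.
Manning's equation: Q = (1/n) A R^(2/3) S^(1/2) = (1/0.038) × 23.44 × 1.786^(2/3) × 0.0024^(1/2) = 44.5 m³/s.

Q = 44.5 m³/s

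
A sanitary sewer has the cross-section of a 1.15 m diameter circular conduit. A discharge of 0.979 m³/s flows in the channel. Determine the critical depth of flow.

y_c = 0.543 m

At critical depth, Q² T / (g A³) = 1, i.e. A³/T = Q²/g = 0.979²/9.81 = 0.0977.
Trying y = 0.405 m: A³/T = 0.03175 — short.
Trying y = 0.59 m: A³/T = 0.1344 — over.
Trying y = 0.543 m: A³/T = 0.09787 — matches.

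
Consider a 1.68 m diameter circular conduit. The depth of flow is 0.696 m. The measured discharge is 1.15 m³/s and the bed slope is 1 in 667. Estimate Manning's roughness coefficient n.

n = 0.015

For a circular section of diameter D = 1.68 m at depth y = 0.696 m, the central angle is θ = 2 arccos(1 − 2y/D) = 2.797 rad. Then A = (D²/8)(θ − sin θ) = 0.8676 m² and P = Dθ/2 = 2.35 m.
Hydraulic radius R = A/P = 0.8676/2.35 = 0.3693 m.
Rearranging Manning's equation: n = (1/Q) A R^(2/3) S^(1/2) = (1/1.15) × 0.8676 × 0.3693^(2/3) × √0.001499 = 0.015.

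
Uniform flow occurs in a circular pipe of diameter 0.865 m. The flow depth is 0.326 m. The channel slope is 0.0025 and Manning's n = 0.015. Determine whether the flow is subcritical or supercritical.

subcritical

For a circular section of diameter D = 0.865 m at depth y = 0.326 m, the central angle is θ = 2 arccos(1 − 2y/D) = 2.644 rad. Then A = (D²/8)(θ − sin θ) = 0.2026 m² and P = Dθ/2 = 1.144 m.
Hydraulic radius R = A/P = 0.2026/1.144 = 0.1772 m.
V = (1/n) R^(2/3) √S = (1/0.015) × 0.1772^(2/3) × √0.0025 = 1.052 m/s. Hydraulic depth D_h = A/T = 0.2026/0.8384 = 0.2417 m.
Froude number Fr = V/√(g·D_h) = 1.052/√(9.81×0.2417) = 0.683, which is less than 1, so the flow is subcritical.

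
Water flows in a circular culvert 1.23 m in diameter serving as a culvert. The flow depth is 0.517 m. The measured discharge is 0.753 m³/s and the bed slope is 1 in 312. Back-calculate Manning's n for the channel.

For a circular section of diameter D = 1.23 m at depth y = 0.517 m, the central angle is θ = 2 arccos(1 − 2y/D) = 2.822 rad. Then A = (D²/8)(θ − sin θ) = 0.4741 m² and P = Dθ/2 = 1.735 m.
Hydraulic radius R = A/P = 0.4741/1.735 = 0.2732 m.
Rearranging Manning's equation: n = (1/Q) A R^(2/3) S^(1/2) = (1/0.753) × 0.4741 × 0.2732^(2/3) × √0.003205 = 0.015.

n = 0.015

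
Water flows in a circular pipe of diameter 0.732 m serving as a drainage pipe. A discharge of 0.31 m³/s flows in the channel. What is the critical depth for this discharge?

y_c = 0.342 m

At critical depth, Q² T / (g A³) = 1, i.e. A³/T = Q²/g = 0.31²/9.81 = 0.009796.
Try y = 0.406 m: A³/T = 0.01891 — high.
Try y = 0.233 m: A³/T = 0.002245 — low.
Try y = 0.342 m: A³/T = 0.009821 — close enough.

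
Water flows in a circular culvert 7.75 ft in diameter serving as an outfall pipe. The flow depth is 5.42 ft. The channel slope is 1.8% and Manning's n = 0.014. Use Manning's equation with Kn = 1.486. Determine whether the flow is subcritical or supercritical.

For a circular section of diameter D = 7.75 ft at depth y = 5.42 ft, the central angle is θ = 2 arccos(1 − 2y/D) = 3.962 rad. Then A = (D²/8)(θ − sin θ) = 35.23 ft² and P = Dθ/2 = 15.35 ft.
Hydraulic radius R = A/P = 35.23/15.35 = 2.295 ft.
V = (1.486/n) R^(2/3) √S = (1.486/0.014) × 2.295^(2/3) × √0.018 = 24.78 ft/s. Hydraulic depth D_h = A/T = 35.23/7.107 = 4.958 ft.
Froude number Fr = V/√(g·D_h) = 24.78/√(32.2×4.958) = 1.96, which is greater than 1, so the flow is supercritical.

supercritical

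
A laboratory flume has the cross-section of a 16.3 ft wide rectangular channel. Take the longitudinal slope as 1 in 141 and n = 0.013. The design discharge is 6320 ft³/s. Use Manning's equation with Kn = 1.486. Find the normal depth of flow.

Manning's equation rearranged: A R^(2/3) = nQ / (1.486·√S) = 0.013 × 6320 / (1.486 × √0.007092) = 656.5.
At y = 11.8 ft: A R^(2/3) = 548.9 — short.
At y = 17.3 ft: A R^(2/3) = 882.9 — over.
At y = 13.6 ft: A R^(2/3) = 656.5 — ≈ 656.5.

y_n = 13.6 ft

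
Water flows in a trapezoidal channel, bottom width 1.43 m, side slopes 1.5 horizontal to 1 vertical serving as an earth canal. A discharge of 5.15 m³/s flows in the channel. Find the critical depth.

At critical depth, Q² T / (g A³) = 1, i.e. A³/T = Q²/g = 5.15²/9.81 = 2.704.
Trying y = 0.637 m: A³/T = 1.05 — short.
Trying y = 0.999 m: A³/T = 5.656 — over.
Trying y = 0.823 m: A³/T = 2.705 — ≈ 2.704.

y_c = 0.823 m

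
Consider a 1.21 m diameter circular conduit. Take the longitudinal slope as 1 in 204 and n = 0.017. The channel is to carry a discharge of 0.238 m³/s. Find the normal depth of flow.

y_n = 0.273 m

Manning's equation rearranged: A R^(2/3) = nQ / (1·√S) = 0.017 × 0.238 / (√0.004902) = 0.05779.
Try y = 0.335 m: A R^(2/3) = 0.08679 — too large.
Try y = 0.273 m: A R^(2/3) = 0.05785 — close enough.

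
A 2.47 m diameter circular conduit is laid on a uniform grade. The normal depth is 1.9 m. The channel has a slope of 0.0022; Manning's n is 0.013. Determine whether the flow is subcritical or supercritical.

subcritical

For a circular section of diameter D = 2.47 m at depth y = 1.9 m, the central angle is θ = 2 arccos(1 − 2y/D) = 4.279 rad. Then A = (D²/8)(θ − sin θ) = 3.955 m² and P = Dθ/2 = 5.284 m.
Hydraulic radius R = A/P = 3.955/5.284 = 0.7485 m.
V = (1/n) R^(2/3) √S = (1/0.013) × 0.7485^(2/3) × √0.0022 = 2.974 m/s. Hydraulic depth D_h = A/T = 3.955/2.081 = 1.9 m.
Froude number Fr = V/√(g·D_h) = 2.974/√(9.81×1.9) = 0.689, which is less than 1, so the flow is subcritical.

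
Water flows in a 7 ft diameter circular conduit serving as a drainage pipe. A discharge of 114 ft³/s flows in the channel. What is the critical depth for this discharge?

y_c = 2.75 ft

At critical depth, Q² T / (g A³) = 1, i.e. A³/T = Q²/g = 114²/32.2 = 403.6.
Try y = 3.37 ft: A³/T = 880.8 — too large.
Try y = 1.94 ft: A³/T = 104.9 — too small.
Try y = 2.75 ft: A³/T = 404.1 — ≈ 403.6.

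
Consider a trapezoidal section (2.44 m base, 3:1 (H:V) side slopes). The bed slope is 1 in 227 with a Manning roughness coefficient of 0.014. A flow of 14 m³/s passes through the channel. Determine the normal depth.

Manning's equation rearranged: A R^(2/3) = nQ / (1·√S) = 0.014 × 14 / (√0.004405) = 2.953.
Trying y = 1.03 m: A R^(2/3) = 4.213 — too large.
Trying y = 0.682 m: A R^(2/3) = 1.805 — too small.
Trying y = 0.869 m: A R^(2/3) = 2.954 — ≈ 2.953.

y_n = 0.869 m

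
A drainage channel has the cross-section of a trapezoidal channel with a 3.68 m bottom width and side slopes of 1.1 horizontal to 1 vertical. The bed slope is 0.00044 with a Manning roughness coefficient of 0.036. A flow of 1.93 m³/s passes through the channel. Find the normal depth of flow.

Manning's equation rearranged: A R^(2/3) = nQ / (1·√S) = 0.036 × 1.93 / (√0.00044) = 3.312.
Try y = 0.73 m: A R^(2/3) = 2.222 — too small.
Try y = 1.17 m: A R^(2/3) = 5.057 — too large.
Try y = 0.92 m: A R^(2/3) = 3.315 — ≈ 3.312.

y_n = 0.92 m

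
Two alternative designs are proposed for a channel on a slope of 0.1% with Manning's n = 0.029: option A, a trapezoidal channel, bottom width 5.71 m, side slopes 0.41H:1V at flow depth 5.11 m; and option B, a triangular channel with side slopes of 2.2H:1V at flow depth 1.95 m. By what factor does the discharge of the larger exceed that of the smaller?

9.2

Channel A: With bottom width b = 5.71 m and side slope z = 0.41: A = (b + zy)y = (5.71 + 0.41×5.11)×5.11 = 39.88 m²; P = b + 2y√(1+z²) = 5.71 + 2×5.11×1.081 = 16.76 m. Hydraulic radius R = A/P = 39.88/16.76 = 2.38 m. Q_A = (1/0.029)·39.88·2.38^(2/3)·√0.001 = 77.53 m³/s.
Channel B: For a triangular section with side slope z = 2.2: A = zy² = 2.2×1.95² = 8.365 m²; P = 2y√(1+z²) = 2×1.95×2.417 = 9.425 m. Hydraulic radius R = A/P = 8.365/9.425 = 0.8876 m. Q_B = (1/0.029)·8.365·0.8876^(2/3)·√0.001 = 8.425 m³/s.
The larger discharge is 77.53 m³/s and the smaller is 8.425 m³/s; the ratio is 9.2.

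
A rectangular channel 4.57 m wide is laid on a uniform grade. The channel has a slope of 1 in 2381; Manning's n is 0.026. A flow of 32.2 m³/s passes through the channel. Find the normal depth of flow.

y_n = 6.33 m

Manning's equation rearranged: A R^(2/3) = nQ / (1·√S) = 0.026 × 32.2 / (√0.00042) = 40.85.
At y = 4.52 m: A R^(2/3) = 27.28 — low.
At y = 7.15 m: A R^(2/3) = 47.12 — high.
At y = 6.33 m: A R^(2/3) = 40.86 — matches.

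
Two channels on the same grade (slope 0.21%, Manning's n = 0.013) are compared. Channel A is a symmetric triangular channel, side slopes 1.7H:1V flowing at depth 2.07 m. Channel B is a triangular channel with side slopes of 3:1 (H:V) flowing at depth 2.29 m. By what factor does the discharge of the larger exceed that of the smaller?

2.46

Channel A: For a triangular section with side slope z = 1.7: A = zy² = 1.7×2.07² = 7.284 m²; P = 2y√(1+z²) = 2×2.07×1.972 = 8.165 m. Hydraulic radius R = A/P = 7.284/8.165 = 0.8921 m. Q_A = (1/0.013)·7.284·0.8921^(2/3)·√0.0021 = 23.8 m³/s.
Channel B: For a triangular section with side slope z = 3: A = zy² = 3×2.29² = 15.73 m²; P = 2y√(1+z²) = 2×2.29×3.162 = 14.48 m. Hydraulic radius R = A/P = 15.73/14.48 = 1.086 m. Q_B = (1/0.013)·15.73·1.086^(2/3)·√0.0021 = 58.6 m³/s.
The larger discharge is 58.6 m³/s and the smaller is 23.8 m³/s; the ratio is 2.46.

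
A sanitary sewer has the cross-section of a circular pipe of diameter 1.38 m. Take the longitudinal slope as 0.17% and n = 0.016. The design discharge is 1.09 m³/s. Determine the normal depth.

Manning's equation rearranged: A R^(2/3) = nQ / (1·√S) = 0.016 × 1.09 / (√0.0017) = 0.423.
At y = 0.651 m: A R^(2/3) = 0.3329 — short.
At y = 0.889 m: A R^(2/3) = 0.5494 — over.
At y = 0.75 m: A R^(2/3) = 0.4227 — close enough.

y_n = 0.75 m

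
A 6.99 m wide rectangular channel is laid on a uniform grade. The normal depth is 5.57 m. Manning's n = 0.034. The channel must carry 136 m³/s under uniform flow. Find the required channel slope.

S = 0.00509

Flow area A = b·y = 6.99 × 5.57 = 38.93 m². Wetted perimeter P = b + 2y = 6.99 + 2×5.57 = 18.13 m.
Hydraulic radius R = A/P = 38.93/18.13 = 2.148 m.
From Manning's equation, S = [nQ / (1 A R^(2/3))]² = [0.034 × 136 / (1 × 38.93 × 2.148^(2/3))]² = 0.00509.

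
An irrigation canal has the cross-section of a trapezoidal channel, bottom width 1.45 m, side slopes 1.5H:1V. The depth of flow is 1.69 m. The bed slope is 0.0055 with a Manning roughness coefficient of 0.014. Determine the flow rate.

With bottom width b = 1.45 m and side slope z = 1.5: A = (b + zy)y = (1.45 + 1.5×1.69)×1.69 = 6.735 m²; P = b + 2y√(1+z²) = 1.45 + 2×1.69×1.803 = 7.543 m.
Hydraulic radius R = A/P = 6.735/7.543 = 0.8928 m.
Manning's equation: Q = (1/n) A R^(2/3) S^(1/2) = (1/0.014) × 6.735 × 0.8928^(2/3) × 0.0055^(1/2) = 33.1 m³/s.

Q = 33.1 m³/s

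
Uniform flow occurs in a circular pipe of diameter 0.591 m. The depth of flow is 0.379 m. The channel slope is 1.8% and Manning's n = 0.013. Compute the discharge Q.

Q = 0.587 m³/s

For a circular section of diameter D = 0.591 m at depth y = 0.379 m, the central angle is θ = 2 arccos(1 − 2y/D) = 3.715 rad. Then A = (D²/8)(θ − sin θ) = 0.1858 m² and P = Dθ/2 = 1.098 m.
Hydraulic radius R = A/P = 0.1858/1.098 = 0.1693 m.
Manning's equation: Q = (1/n) A R^(2/3) S^(1/2) = (1/0.013) × 0.1858 × 0.1693^(2/3) × 0.018^(1/2) = 0.587 m³/s.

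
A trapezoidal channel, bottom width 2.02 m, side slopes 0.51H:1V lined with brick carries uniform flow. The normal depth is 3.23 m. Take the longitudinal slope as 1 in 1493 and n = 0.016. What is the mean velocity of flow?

V = 1.9 m/s

With bottom width b = 2.02 m and side slope z = 0.51: A = (b + zy)y = (2.02 + 0.51×3.23)×3.23 = 11.85 m²; P = b + 2y√(1+z²) = 2.02 + 2×3.23×1.123 = 9.272 m.
Hydraulic radius R = A/P = 11.85/9.272 = 1.278 m.
From Manning's equation, V = (1/n) R^(2/3) S^(1/2) = (1/0.016) × 1.278^(2/3) × 0.0006698^(1/2) = 1.9 m/s.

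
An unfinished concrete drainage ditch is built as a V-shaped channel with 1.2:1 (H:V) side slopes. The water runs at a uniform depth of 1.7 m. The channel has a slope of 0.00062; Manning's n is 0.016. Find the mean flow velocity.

V = 1.17 m/s

For a triangular section with side slope z = 1.2: A = zy² = 1.2×1.7² = 3.468 m²; P = 2y√(1+z²) = 2×1.7×1.562 = 5.311 m.
Hydraulic radius R = A/P = 3.468/5.311 = 0.653 m.
From Manning's equation, V = (1/n) R^(2/3) S^(1/2) = (1/0.016) × 0.653^(2/3) × 0.00062^(1/2) = 1.17 m/s.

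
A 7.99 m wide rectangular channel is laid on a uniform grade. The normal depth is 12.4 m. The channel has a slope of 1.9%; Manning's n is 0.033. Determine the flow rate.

Q = 865 m³/s

Flow area A = b·y = 7.99 × 12.4 = 99.08 m². Wetted perimeter P = b + 2y = 7.99 + 2×12.4 = 32.79 m.
Hydraulic radius R = A/P = 99.08/32.79 = 3.022 m.
Manning's equation: Q = (1/n) A R^(2/3) S^(1/2) = (1/0.033) × 99.08 × 3.022^(2/3) × 0.019^(1/2) = 865 m³/s.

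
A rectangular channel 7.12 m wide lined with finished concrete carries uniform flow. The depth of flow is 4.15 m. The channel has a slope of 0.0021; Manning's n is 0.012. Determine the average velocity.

Flow area A = b·y = 7.12 × 4.15 = 29.55 m². Wetted perimeter P = b + 2y = 7.12 + 2×4.15 = 15.42 m.
Hydraulic radius R = A/P = 29.55/15.42 = 1.916 m.
From Manning's equation, V = (1/n) R^(2/3) S^(1/2) = (1/0.012) × 1.916^(2/3) × 0.0021^(1/2) = 5.89 m/s.

V = 5.89 m/s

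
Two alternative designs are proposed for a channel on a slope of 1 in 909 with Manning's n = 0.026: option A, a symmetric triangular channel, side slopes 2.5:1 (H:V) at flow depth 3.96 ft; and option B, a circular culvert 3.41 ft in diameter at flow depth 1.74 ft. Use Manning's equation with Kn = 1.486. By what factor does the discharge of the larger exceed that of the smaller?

Channel A: For a triangular section with side slope z = 2.5: A = zy² = 2.5×3.96² = 39.2 ft²; P = 2y√(1+z²) = 2×3.96×2.693 = 21.33 ft. Hydraulic radius R = A/P = 39.2/21.33 = 1.838 ft. Q_A = (1.486/0.026)·39.2·1.838^(2/3)·√0.0011 = 111.5 ft³/s.
Channel B: For a circular section of diameter D = 3.41 ft at depth y = 1.74 ft, the central angle is θ = 2 arccos(1 − 2y/D) = 3.183 rad. Then A = (D²/8)(θ − sin θ) = 4.686 ft² and P = Dθ/2 = 5.426 ft. Hydraulic radius R = A/P = 4.686/5.426 = 0.8635 ft. Q_B = (1.486/0.026)·4.686·0.8635^(2/3)·√0.0011 = 8.055 ft³/s.
The larger discharge is 111.5 ft³/s and the smaller is 8.055 ft³/s; the ratio is 13.8.

13.8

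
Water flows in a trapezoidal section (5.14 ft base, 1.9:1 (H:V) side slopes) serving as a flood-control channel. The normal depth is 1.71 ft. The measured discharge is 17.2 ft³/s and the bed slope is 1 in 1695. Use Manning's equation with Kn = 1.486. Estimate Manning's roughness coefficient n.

n = 0.033

With bottom width b = 5.14 ft and side slope z = 1.9: A = (b + zy)y = (5.14 + 1.9×1.71)×1.71 = 14.35 ft²; P = b + 2y√(1+z²) = 5.14 + 2×1.71×2.147 = 12.48 ft.
Hydraulic radius R = A/P = 14.35/12.48 = 1.149 ft.
Rearranging Manning's equation: n = (1.486/Q) A R^(2/3) S^(1/2) = (1.486/17.2) × 14.35 × 1.149^(2/3) × √0.00059 = 0.033.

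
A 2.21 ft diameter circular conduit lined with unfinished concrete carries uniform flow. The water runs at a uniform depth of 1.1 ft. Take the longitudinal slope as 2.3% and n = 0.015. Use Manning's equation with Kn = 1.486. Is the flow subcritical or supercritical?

For a circular section of diameter D = 2.21 ft at depth y = 1.1 ft, the central angle is θ = 2 arccos(1 − 2y/D) = 3.133 rad. Then A = (D²/8)(θ − sin θ) = 1.907 ft² and P = Dθ/2 = 3.461 ft.
Hydraulic radius R = A/P = 1.907/3.461 = 0.5509 ft.
V = (1.486/n) R^(2/3) √S = (1.486/0.015) × 0.5509^(2/3) × √0.023 = 10.1 ft/s. Hydraulic depth D_h = A/T = 1.907/2.21 = 0.8629 ft.
Froude number Fr = V/√(g·D_h) = 10.1/√(32.2×0.8629) = 1.92, which is greater than 1, so the flow is supercritical.

supercritical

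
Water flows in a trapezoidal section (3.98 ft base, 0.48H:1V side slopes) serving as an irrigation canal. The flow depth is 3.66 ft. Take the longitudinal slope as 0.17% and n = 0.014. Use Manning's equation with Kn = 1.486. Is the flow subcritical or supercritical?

With bottom width b = 3.98 ft and side slope z = 0.48: A = (b + zy)y = (3.98 + 0.48×3.66)×3.66 = 21 ft²; P = b + 2y√(1+z²) = 3.98 + 2×3.66×1.109 = 12.1 ft.
Hydraulic radius R = A/P = 21/12.1 = 1.735 ft.
V = (1.486/n) R^(2/3) √S = (1.486/0.014) × 1.735^(2/3) × √0.0017 = 6.32 ft/s. Hydraulic depth D_h = A/T = 21/7.494 = 2.802 ft.
Froude number Fr = V/√(g·D_h) = 6.32/√(32.2×2.802) = 0.665, which is less than 1, so the flow is subcritical.

subcritical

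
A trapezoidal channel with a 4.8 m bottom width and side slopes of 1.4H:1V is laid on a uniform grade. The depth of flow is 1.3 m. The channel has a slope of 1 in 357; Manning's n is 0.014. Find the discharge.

With bottom width b = 4.8 m and side slope z = 1.4: A = (b + zy)y = (4.8 + 1.4×1.3)×1.3 = 8.606 m²; P = b + 2y√(1+z²) = 4.8 + 2×1.3×1.72 = 9.273 m.
Hydraulic radius R = A/P = 8.606/9.273 = 0.928 m.
Manning's equation: Q = (1/n) A R^(2/3) S^(1/2) = (1/0.014) × 8.606 × 0.928^(2/3) × 0.002801^(1/2) = 31 m³/s.

Q = 31 m³/s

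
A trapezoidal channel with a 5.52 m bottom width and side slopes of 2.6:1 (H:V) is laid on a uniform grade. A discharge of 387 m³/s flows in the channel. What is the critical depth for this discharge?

y_c = 4.44 m

At critical depth, Q² T / (g A³) = 1, i.e. A³/T = Q²/g = 387²/9.81 = 15270.
Try y = 4.88 m: A³/T = 22710 — too large.
Try y = 4.44 m: A³/T = 15200 — ≈ 15270.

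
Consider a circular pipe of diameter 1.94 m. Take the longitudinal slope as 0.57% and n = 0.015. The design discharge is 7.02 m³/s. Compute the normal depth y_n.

Manning's equation rearranged: A R^(2/3) = nQ / (1·√S) = 0.015 × 7.02 / (√0.0057) = 1.395.
Trying y = 0.983 m: A R^(2/3) = 0.9331 — low.
Trying y = 1.58 m: A R^(2/3) = 1.814 — high.
Trying y = 1.27 m: A R^(2/3) = 1.394 — close enough.

y_n = 1.27 m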